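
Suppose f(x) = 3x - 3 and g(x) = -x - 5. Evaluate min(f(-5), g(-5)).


f(-5) = -18
g(-5) = 0
min = -18

-18


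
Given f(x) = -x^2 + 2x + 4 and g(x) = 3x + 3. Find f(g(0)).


g(0) = 3
f(3) = (-1)*(3)^2 + 2*(3) + 4 = 1

1


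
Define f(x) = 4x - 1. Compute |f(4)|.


15


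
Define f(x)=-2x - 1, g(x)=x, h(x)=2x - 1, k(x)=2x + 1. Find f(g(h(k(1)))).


k(1) = 3
h(3) = 5
g(5) = 5
f(5) = -11

-11


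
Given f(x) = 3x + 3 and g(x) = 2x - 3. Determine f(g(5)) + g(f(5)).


f(g(5)) = 24
g(f(5)) = 33
Sum = 57

57


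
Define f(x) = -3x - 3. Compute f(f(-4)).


f(-4) = 9
f(9) = -30

-30


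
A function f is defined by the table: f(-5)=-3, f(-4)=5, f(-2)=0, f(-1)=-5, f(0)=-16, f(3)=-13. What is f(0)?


-16


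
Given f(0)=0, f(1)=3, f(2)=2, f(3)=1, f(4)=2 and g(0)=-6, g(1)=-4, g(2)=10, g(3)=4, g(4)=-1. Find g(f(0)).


f(0) = 0
g(0) = -6

-6


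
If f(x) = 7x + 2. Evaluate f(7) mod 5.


f(7) = 51
51 mod 5 = 1

1


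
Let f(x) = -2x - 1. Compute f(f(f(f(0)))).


5


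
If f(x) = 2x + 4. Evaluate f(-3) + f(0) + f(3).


f(-3) = -2
f(0) = 4
f(3) = 10
Sum = 12

12


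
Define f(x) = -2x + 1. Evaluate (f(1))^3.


f(1) = -1
(-1)^3 = -1

-1


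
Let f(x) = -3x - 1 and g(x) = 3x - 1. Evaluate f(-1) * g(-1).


f(-1) = 2
g(-1) = -4
Product = -8

-8


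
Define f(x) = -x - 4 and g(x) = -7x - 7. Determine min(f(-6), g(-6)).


2


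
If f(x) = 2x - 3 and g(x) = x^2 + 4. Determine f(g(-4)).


g(-4) = 20
f(20) = 37

37


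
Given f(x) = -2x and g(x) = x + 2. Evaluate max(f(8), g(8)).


f(8) = -16
g(8) = 10
max = 10

10


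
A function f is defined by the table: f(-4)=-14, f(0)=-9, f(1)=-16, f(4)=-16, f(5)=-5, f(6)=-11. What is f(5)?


-5


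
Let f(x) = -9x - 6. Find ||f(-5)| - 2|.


f(-5) = 39
|39| = 39
|39 - 2| = 37

37


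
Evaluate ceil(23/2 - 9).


23/2 = 11.5
11.5 - 9 = 2.5
ceil(2.5) = 3

3


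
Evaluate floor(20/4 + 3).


8


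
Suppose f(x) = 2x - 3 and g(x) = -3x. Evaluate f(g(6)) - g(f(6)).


f(g(6)) = -39
g(f(6)) = -27
Difference = -12

-12


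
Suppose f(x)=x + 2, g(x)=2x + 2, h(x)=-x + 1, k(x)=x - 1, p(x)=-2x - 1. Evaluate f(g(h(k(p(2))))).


p(2) = -5
k(-5) = -6
h(-6) = 7
g(7) = 16
f(16) = 18

18


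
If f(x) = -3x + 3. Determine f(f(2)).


f(2) = -3
f(-3) = 12

12


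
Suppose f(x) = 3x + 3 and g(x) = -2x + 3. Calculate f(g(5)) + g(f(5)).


f(g(5)) = -18
g(f(5)) = -33
Sum = -51

-51


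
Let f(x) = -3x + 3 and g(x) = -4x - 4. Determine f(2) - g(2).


f(2) = -3
g(2) = -12
Difference = 9

9


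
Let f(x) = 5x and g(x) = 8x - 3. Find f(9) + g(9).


f(9) = 45
g(9) = 69
Sum = 114

114


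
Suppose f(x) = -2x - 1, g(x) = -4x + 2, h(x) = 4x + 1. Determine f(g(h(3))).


h(3) = 13
g(13) = -50
f(-50) = 99

99


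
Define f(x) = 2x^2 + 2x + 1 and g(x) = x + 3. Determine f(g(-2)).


g(-2) = 1
f(1) = 2*(1)^2 + 2*(1) + 1 = 5

5


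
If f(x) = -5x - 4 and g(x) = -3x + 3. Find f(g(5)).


56


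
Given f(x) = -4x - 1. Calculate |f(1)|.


5


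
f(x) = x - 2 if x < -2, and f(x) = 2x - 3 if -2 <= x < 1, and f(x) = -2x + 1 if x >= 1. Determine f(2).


2 satisfies x >= 1
f(2) = -3

-3


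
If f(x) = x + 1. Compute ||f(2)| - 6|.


f(2) = 3
|3| = 3
|3 - 6| = 3

3


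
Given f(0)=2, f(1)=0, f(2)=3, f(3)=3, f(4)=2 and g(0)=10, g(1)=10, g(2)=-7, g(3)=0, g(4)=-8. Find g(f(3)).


f(3) = 3
g(3) = 0

0


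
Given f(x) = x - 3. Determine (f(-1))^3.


f(-1) = -4
(-4)^3 = -64

-64


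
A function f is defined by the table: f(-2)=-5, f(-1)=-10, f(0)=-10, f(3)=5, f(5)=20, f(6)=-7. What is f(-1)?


-10


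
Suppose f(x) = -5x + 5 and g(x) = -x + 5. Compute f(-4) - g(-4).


f(-4) = 25
g(-4) = 9
Difference = 16

16


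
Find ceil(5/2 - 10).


-7


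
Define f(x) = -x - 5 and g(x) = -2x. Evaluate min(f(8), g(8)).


f(8) = -13
g(8) = -16
min = -16

-16


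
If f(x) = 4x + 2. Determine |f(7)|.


f(7) = 30
|30| = 30

30


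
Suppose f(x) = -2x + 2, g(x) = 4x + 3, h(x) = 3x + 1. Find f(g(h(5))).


h(5) = 16
g(16) = 67
f(67) = -132

-132


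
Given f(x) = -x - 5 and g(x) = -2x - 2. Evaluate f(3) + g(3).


-16


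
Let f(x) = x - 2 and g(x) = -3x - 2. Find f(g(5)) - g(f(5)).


f(g(5)) = -19
g(f(5)) = -11
Difference = -8

-8


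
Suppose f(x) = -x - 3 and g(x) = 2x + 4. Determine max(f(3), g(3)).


f(3) = -6
g(3) = 10
max = 10

10


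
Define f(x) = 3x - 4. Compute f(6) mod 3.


f(6) = 14
14 mod 3 = 2

2


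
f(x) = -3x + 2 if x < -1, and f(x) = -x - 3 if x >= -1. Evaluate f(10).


-13


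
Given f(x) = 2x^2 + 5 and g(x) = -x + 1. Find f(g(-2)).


g(-2) = 3
f(3) = 2*(3)^2 + 5 = 23

23


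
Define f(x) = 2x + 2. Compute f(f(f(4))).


f(4) = 10
f(10) = 22
f(22) = 46

46


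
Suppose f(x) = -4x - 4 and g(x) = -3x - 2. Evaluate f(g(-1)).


g(-1) = 1
f(1) = -8

-8


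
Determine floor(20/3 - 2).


20/3 = 6.6667
6.6667 - 2 = 4.6667
floor(4.6667) = 4

4


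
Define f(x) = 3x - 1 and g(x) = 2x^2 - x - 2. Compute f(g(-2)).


g(-2) = 8
f(8) = 23

23


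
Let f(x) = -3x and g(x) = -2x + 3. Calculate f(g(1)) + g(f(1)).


6


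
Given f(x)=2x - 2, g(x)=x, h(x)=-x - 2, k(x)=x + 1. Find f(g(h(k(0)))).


-8


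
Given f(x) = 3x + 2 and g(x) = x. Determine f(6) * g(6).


120


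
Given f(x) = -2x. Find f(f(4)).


f(4) = -8
f(-8) = 16

16


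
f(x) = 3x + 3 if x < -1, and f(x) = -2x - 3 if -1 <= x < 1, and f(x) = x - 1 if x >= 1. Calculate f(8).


7


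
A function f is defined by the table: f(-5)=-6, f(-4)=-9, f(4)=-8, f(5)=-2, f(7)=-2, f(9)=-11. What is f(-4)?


Reading from the table at x = -4

-9


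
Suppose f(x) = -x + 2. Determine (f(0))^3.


f(0) = 2
(2)^3 = 8

8


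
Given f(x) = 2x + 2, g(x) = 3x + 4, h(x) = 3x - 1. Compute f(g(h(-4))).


h(-4) = -13
g(-13) = -35
f(-35) = -68

-68


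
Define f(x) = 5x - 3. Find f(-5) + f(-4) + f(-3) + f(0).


f(-5) = -28
f(-4) = -23
f(-3) = -18
f(0) = -3
Sum = -72

-72


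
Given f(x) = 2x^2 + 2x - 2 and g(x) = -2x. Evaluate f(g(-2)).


38


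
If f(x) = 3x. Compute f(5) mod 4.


f(5) = 15
15 mod 4 = 3

3


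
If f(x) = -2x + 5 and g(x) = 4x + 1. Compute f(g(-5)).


g(-5) = -19
f(-19) = 43

43


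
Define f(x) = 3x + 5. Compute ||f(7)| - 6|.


f(7) = 26
|26| = 26
|26 - 6| = 20

20


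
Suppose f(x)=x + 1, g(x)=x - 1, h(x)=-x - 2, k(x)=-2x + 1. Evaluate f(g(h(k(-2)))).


k(-2) = 5
h(5) = -7
g(-7) = -8
f(-8) = -7

-7


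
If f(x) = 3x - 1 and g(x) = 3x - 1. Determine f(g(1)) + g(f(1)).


10


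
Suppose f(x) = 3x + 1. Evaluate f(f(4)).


f(4) = 13
f(13) = 40

40


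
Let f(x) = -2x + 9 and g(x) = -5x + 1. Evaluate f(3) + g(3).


f(3) = 3
g(3) = -14
Sum = -11

-11


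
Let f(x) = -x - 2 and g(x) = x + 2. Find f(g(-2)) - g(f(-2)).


f(g(-2)) = -2
g(f(-2)) = 2
Difference = -4

-4


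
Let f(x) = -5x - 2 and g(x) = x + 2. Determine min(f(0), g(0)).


f(0) = -2
g(0) = 2
min = -2

-2


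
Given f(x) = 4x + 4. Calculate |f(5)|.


f(5) = 24
|24| = 24

24


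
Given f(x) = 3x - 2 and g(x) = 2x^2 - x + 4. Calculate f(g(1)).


g(1) = 5
f(5) = 13

13


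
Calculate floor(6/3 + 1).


6/3 = 2
2 + 1 = 3
floor(3) = 3

3


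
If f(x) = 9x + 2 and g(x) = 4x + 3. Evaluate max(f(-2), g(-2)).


f(-2) = -16
g(-2) = -5
max = -5

-5


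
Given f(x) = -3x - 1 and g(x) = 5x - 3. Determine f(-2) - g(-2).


f(-2) = 5
g(-2) = -13
Difference = 18

18


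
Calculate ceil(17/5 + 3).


17/5 = 3.4
3.4 + 3 = 6.4
ceil(6.4) = 7

7


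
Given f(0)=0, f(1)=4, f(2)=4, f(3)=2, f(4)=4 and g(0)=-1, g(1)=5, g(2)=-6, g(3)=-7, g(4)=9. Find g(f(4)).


f(4) = 4
g(4) = 9

9


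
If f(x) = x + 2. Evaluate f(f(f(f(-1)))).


f(-1) = 1
f(1) = 3
f(3) = 5
f(5) = 7

7


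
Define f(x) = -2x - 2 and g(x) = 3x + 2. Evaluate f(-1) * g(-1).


0


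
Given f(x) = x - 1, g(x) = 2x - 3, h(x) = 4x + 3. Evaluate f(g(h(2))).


18


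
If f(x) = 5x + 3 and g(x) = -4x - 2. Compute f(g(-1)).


g(-1) = 2
f(2) = 13

13


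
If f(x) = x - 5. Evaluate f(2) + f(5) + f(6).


f(2) = -3
f(5) = 0
f(6) = 1
Sum = -2

-2


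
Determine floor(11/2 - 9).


11/2 = 5.5
5.5 - 9 = -3.5
floor(-3.5) = -4

-4


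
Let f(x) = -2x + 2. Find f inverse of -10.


Solve -2x + 2 = -10
x = (-10 - 2) / (-2) = 6

6


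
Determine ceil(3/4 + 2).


3/4 = 0.75
0.75 + 2 = 2.75
ceil(2.75) = 3

3


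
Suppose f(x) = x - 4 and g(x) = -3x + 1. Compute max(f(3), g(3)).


f(3) = -1
g(3) = -8
max = -1

-1


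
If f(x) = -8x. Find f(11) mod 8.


f(11) = -88
-88 mod 8 = 0

0


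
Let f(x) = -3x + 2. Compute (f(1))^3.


f(1) = -1
(-1)^3 = -1

-1


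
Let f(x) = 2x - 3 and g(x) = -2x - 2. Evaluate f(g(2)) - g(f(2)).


f(g(2)) = -15
g(f(2)) = -4
Difference = -11

-11


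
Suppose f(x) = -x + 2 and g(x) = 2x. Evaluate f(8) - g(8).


f(8) = -6
g(8) = 16
Difference = -22

-22


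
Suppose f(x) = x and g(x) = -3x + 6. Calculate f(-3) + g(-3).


12


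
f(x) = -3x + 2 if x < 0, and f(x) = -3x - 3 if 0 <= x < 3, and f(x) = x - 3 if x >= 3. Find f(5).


5 satisfies x >= 3
f(5) = 2

2


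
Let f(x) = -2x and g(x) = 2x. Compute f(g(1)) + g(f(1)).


f(g(1)) = -4
g(f(1)) = -4
Sum = -8

-8


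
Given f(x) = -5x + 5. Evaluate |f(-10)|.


55


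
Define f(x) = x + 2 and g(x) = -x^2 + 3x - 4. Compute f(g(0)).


g(0) = -4
f(-4) = -2

-2


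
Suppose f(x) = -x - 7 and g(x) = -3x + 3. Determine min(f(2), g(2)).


f(2) = -9
g(2) = -3
min = -9

-9


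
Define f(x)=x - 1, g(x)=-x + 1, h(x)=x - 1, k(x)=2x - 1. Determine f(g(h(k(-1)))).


4


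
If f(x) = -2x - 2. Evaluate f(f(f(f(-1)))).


f(-1) = 0
f(0) = -2
f(-2) = 2
f(2) = -6

-6


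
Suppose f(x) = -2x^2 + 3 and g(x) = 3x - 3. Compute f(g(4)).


g(4) = 9
f(9) = (-2)*(9)^2 + 3 = -159

-159


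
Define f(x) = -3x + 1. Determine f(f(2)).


f(2) = -5
f(-5) = 16

16


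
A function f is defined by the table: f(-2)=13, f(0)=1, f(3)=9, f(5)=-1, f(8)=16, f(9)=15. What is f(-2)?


13


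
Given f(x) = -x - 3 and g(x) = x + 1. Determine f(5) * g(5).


-48


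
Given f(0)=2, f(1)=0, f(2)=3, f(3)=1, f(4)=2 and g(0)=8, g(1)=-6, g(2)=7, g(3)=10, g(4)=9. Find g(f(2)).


10


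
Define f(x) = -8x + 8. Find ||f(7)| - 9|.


f(7) = -48
|-48| = 48
|48 - 9| = 39

39


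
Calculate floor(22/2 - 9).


22/2 = 11
11 - 9 = 2
floor(2) = 2

2


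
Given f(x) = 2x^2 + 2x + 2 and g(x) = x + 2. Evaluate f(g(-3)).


2


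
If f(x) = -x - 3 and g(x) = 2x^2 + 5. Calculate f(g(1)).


-10


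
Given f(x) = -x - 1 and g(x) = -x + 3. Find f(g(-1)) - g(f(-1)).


f(g(-1)) = -5
g(f(-1)) = 3
Difference = -8

-8


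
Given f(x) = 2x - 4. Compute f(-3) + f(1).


-12


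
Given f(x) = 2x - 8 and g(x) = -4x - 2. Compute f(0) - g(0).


-6


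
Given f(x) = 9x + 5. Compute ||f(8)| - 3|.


f(8) = 77
|77| = 77
|77 - 3| = 74

74


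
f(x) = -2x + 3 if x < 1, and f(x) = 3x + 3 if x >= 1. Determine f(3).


3 satisfies x >= 1
f(3) = 12

12


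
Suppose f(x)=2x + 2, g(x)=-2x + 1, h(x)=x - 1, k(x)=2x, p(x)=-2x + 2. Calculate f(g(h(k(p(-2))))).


p(-2) = 6
k(6) = 12
h(12) = 11
g(11) = -21
f(-21) = -40

-40


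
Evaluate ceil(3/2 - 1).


1


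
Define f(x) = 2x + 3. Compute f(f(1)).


f(1) = 5
f(5) = 13

13


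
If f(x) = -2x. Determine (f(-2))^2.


f(-2) = 4
(4)^2 = 16

16


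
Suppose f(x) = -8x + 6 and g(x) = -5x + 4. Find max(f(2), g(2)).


f(2) = -10
g(2) = -6
max = -6

-6


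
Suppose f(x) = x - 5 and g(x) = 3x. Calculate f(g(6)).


13


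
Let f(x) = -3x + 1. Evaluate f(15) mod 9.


f(15) = -44
-44 mod 9 = 1

1


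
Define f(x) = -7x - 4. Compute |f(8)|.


60


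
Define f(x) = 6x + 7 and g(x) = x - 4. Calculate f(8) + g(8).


f(8) = 55
g(8) = 4
Sum = 59

59


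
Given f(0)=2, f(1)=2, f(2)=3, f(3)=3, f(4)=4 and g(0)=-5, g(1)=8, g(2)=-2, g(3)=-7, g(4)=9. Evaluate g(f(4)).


9


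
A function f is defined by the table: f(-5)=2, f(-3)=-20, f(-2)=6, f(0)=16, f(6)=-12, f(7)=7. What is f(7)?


Reading from the table at x = 7

7


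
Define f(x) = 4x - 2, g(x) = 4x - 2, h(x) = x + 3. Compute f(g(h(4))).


102


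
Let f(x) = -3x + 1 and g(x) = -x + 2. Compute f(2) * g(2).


0


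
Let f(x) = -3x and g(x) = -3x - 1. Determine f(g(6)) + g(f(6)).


f(g(6)) = 57
g(f(6)) = 53
Sum = 110

110


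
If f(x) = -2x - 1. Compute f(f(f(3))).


f(3) = -7
f(-7) = 13
f(13) = -27

-27


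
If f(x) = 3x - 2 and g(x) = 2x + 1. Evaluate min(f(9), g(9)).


f(9) = 25
g(9) = 19
min = 19

19


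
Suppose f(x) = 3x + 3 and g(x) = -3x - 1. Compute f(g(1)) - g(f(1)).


f(g(1)) = -9
g(f(1)) = -19
Difference = 10

10


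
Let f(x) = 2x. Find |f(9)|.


f(9) = 18
|18| = 18

18


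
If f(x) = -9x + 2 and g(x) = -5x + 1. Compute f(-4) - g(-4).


f(-4) = 38
g(-4) = 21
Difference = 17

17


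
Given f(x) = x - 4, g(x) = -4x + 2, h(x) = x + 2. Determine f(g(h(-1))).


h(-1) = 1
g(1) = -2
f(-2) = -6

-6


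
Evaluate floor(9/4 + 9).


9/4 = 2.25
2.25 + 9 = 11.25
floor(11.25) = 11

11


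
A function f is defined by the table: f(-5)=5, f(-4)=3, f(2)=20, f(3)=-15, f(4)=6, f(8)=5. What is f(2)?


Reading from the table at x = 2

20


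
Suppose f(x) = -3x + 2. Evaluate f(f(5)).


f(5) = -13
f(-13) = 41

41


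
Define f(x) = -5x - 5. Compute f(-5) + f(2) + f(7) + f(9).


f(-5) = 20
f(2) = -15
f(7) = -40
f(9) = -50
Sum = -85

-85


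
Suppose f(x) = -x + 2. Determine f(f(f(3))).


f(3) = -1
f(-1) = 3
f(3) = -1

-1


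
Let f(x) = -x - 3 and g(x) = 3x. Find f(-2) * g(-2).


6


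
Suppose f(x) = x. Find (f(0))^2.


f(0) = 0
(0)^2 = 0

0


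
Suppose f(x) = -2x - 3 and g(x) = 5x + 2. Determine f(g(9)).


g(9) = 47
f(47) = -97

-97


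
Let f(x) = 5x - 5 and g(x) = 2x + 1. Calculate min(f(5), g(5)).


f(5) = 20
g(5) = 11
min = 11

11


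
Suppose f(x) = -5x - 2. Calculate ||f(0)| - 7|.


f(0) = -2
|-2| = 2
|2 - 7| = 5

5


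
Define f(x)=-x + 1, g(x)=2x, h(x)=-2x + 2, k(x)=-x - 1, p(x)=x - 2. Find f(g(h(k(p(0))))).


p(0) = -2
k(-2) = 1
h(1) = 0
g(0) = 0
f(0) = 1

1


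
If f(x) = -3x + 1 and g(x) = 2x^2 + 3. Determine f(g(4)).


g(4) = 35
f(35) = -104

-104


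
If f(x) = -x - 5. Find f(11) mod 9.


f(11) = -16
-16 mod 9 = 2

2


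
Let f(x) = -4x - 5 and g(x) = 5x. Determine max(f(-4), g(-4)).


11


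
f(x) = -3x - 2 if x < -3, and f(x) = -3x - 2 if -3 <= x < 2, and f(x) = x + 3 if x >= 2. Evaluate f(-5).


-5 satisfies x < -3
f(-5) = 13

13


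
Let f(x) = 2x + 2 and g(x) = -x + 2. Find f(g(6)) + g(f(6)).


f(g(6)) = -6
g(f(6)) = -12
Sum = -18

-18


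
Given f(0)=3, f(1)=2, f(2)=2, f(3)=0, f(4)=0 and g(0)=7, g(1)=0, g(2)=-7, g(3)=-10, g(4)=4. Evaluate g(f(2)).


f(2) = 2
g(2) = -7

-7


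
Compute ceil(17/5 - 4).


17/5 = 3.4
3.4 - 4 = -0.6
ceil(-0.6) = 0

0


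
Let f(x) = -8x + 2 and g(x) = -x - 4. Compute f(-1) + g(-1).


7


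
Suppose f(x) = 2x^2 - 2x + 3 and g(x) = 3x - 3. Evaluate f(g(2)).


g(2) = 3
f(3) = 2*(3)^2 - 2*(3) + 3 = 15

15


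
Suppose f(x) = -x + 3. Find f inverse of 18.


Solve -x + 3 = 18
x = (18 - 3) / (-1) = -15

-15


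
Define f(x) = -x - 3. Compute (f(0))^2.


f(0) = -3
(-3)^2 = 9

9


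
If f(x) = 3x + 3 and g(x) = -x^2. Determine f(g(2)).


g(2) = -4
f(-4) = -9

-9


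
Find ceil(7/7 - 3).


7/7 = 1
1 - 3 = -2
ceil(-2) = -2

-2


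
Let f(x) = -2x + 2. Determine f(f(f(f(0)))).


-10


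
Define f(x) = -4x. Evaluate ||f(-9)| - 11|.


25


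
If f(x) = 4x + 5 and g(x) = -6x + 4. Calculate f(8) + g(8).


f(8) = 37
g(8) = -44
Sum = -7

-7


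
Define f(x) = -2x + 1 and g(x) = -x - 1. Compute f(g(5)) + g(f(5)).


f(g(5)) = 13
g(f(5)) = 8
Sum = 21

21


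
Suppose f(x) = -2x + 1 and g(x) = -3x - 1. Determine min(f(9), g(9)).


f(9) = -17
g(9) = -28
min = -28

-28


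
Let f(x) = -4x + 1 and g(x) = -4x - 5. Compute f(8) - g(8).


f(8) = -31
g(8) = -37
Difference = 6

6


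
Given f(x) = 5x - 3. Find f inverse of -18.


Solve 5x - 3 = -18
x = (-18 + 3) / 5 = -3

-3


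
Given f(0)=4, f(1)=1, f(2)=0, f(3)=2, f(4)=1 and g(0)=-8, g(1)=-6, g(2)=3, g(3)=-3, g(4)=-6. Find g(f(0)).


f(0) = 4
g(4) = -6

-6


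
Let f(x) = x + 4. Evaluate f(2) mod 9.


f(2) = 6
6 mod 9 = 6

6


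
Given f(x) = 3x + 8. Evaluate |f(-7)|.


f(-7) = -13
|-13| = 13

13


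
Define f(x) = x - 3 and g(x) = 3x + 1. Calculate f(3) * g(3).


0


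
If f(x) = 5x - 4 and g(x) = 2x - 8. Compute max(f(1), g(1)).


f(1) = 1
g(1) = -6
max = 1

1


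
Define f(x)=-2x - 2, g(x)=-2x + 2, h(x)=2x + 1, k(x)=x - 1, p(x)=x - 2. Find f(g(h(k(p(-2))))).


p(-2) = -4
k(-4) = -5
h(-5) = -9
g(-9) = 20
f(20) = -42

-42


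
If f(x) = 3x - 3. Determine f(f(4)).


f(4) = 9
f(9) = 24

24


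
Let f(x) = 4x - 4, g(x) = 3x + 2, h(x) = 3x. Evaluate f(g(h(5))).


h(5) = 15
g(15) = 47
f(47) = 184

184


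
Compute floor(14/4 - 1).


14/4 = 3.5
3.5 - 1 = 2.5
floor(2.5) = 2

2


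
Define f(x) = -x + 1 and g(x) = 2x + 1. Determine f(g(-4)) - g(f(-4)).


f(g(-4)) = 8
g(f(-4)) = 11
Difference = -3

-3


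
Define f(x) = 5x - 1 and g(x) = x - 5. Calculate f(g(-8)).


g(-8) = -13
f(-13) = -66

-66


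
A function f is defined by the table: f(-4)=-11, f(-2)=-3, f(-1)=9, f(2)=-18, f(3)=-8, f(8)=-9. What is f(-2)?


Reading from the table at x = -2

-3


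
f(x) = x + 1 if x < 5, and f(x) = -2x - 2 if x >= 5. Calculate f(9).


9 satisfies x >= 5
f(9) = -20

-20


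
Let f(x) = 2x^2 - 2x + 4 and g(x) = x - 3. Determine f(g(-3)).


g(-3) = -6
f(-6) = 2*(-6)^2 - 2*(-6) + 4 = 88

88


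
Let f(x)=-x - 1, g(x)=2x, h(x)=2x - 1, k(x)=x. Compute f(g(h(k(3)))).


k(3) = 3
h(3) = 5
g(5) = 10
f(10) = -11

-11


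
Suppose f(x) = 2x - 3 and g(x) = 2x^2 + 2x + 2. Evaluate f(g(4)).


g(4) = 42
f(42) = 81

81


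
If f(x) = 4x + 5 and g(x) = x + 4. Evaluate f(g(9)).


57


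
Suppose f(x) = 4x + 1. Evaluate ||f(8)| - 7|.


26


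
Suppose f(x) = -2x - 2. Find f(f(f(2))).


f(2) = -6
f(-6) = 10
f(10) = -22

-22


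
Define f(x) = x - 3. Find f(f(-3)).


f(-3) = -6
f(-6) = -9

-9


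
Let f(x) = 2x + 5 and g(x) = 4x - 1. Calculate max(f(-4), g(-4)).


f(-4) = -3
g(-4) = -17
max = -3

-3


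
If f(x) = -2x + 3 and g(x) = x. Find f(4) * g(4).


f(4) = -5
g(4) = 4
Product = -20

-20


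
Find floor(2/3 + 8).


2/3 = 0.6667
0.6667 + 8 = 8.6667
floor(8.6667) = 8

8


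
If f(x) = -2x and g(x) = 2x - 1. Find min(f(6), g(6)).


f(6) = -12
g(6) = 11
min = -12

-12


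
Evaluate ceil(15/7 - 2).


15/7 = 2.1429
2.1429 - 2 = 0.1429
ceil(0.1429) = 1

1


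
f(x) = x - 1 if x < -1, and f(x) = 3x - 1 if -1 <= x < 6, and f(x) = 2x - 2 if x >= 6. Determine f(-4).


-5


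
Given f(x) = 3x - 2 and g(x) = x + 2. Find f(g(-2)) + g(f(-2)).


f(g(-2)) = -2
g(f(-2)) = -6
Sum = -8

-8


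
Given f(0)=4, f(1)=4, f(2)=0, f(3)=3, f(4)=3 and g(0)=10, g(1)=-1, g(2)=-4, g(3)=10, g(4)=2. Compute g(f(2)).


f(2) = 0
g(0) = 10

10


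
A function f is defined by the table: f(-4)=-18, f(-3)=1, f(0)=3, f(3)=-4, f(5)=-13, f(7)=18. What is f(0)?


Reading from the table at x = 0

3


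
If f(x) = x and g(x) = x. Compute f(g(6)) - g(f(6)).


f(g(6)) = 6
g(f(6)) = 6
Difference = 0

0


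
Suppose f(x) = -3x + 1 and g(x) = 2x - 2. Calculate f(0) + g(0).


f(0) = 1
g(0) = -2
Sum = -1

-1


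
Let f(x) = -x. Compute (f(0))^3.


f(0) = 0
(0)^3 = 0

0


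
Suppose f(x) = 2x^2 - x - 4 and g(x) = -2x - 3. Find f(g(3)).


g(3) = -9
f(-9) = 2*(-9)^2 - 1*(-9) - 4 = 167

167


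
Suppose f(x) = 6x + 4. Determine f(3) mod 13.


f(3) = 22
22 mod 13 = 9

9


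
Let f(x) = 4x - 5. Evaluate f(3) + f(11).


f(3) = 7
f(11) = 39
Sum = 46

46


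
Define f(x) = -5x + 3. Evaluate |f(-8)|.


f(-8) = 43
|43| = 43

43


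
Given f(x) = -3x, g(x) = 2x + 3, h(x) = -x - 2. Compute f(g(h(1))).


9


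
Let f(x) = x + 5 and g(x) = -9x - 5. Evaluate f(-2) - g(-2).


-10


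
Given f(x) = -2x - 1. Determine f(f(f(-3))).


f(-3) = 5
f(5) = -11
f(-11) = 21

21


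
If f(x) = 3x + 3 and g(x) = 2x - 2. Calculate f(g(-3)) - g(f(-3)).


-7


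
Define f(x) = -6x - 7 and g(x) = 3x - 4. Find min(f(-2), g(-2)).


f(-2) = 5
g(-2) = -10
min = -10

-10


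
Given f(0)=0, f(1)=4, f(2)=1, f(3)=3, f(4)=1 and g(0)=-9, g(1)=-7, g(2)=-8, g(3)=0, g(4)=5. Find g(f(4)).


f(4) = 1
g(1) = -7

-7


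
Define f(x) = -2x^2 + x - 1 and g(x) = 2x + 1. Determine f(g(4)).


g(4) = 9
f(9) = (-2)*(9)^2 + 1*(9) - 1 = -154

-154


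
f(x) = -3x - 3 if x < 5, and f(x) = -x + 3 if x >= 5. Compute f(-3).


-3 satisfies x < 5
f(-3) = 6

6


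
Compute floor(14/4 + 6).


14/4 = 3.5
3.5 + 6 = 9.5
floor(9.5) = 9

9


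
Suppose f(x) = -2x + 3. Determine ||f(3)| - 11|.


8


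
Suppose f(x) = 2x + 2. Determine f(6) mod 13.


f(6) = 14
14 mod 13 = 1

1


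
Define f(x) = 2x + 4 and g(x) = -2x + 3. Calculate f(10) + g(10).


f(10) = 24
g(10) = -17
Sum = 7

7


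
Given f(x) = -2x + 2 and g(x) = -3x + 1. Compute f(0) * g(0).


f(0) = 2
g(0) = 1
Product = 2

2


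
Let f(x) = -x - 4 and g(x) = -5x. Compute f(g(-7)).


g(-7) = 35
f(35) = -39

-39


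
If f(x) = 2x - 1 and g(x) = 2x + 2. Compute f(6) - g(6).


f(6) = 11
g(6) = 14
Difference = -3

-3


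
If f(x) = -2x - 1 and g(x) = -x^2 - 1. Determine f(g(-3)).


g(-3) = -10
f(-10) = 19

19


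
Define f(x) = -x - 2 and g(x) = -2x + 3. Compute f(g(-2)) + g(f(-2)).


-6


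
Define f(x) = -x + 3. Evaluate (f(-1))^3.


f(-1) = 4
(4)^3 = 64

64


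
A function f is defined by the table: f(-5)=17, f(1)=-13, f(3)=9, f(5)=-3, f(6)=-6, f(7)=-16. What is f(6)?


Reading from the table at x = 6

-6


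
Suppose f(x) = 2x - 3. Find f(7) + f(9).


26


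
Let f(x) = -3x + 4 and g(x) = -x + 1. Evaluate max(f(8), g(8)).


f(8) = -20
g(8) = -7
max = -7

-7


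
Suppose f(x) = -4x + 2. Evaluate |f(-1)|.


f(-1) = 6
|6| = 6

6


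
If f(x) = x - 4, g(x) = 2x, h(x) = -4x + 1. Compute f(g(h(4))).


h(4) = -15
g(-15) = -30
f(-30) = -34

-34


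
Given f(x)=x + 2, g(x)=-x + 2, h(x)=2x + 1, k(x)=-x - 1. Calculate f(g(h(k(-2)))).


k(-2) = 1
h(1) = 3
g(3) = -1
f(-1) = 1

1


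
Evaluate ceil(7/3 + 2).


7/3 = 2.3333
2.3333 + 2 = 4.3333
ceil(4.3333) = 5

5


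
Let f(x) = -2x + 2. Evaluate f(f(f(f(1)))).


f(1) = 0
f(0) = 2
f(2) = -2
f(-2) = 6

6


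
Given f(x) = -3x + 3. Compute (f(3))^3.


f(3) = -6
(-6)^3 = -216

-216


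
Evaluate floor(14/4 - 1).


14/4 = 3.5
3.5 - 1 = 2.5
floor(2.5) = 2

2


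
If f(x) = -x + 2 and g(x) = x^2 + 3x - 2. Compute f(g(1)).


g(1) = 2
f(2) = 0

0


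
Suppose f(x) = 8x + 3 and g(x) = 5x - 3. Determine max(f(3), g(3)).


f(3) = 27
g(3) = 12
max = 27

27


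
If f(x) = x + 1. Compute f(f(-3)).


f(-3) = -2
f(-2) = -1

-1


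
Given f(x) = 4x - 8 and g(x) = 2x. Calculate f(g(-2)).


g(-2) = -4
f(-4) = -24

-24


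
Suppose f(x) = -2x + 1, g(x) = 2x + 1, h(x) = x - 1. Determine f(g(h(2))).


h(2) = 1
g(1) = 3
f(3) = -5

-5


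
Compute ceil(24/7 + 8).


24/7 = 3.4286
3.4286 + 8 = 11.4286
ceil(11.4286) = 12

12


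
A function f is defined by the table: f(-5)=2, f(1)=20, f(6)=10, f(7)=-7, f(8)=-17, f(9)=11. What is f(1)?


Reading from the table at x = 1

20


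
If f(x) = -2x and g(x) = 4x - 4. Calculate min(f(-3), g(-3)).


f(-3) = 6
g(-3) = -16
min = -16

-16


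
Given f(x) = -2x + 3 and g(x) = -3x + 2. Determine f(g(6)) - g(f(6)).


f(g(6)) = 35
g(f(6)) = 29
Difference = 6

6


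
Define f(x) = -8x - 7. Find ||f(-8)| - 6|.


f(-8) = 57
|57| = 57
|57 - 6| = 51

51


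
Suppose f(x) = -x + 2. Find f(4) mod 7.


f(4) = -2
-2 mod 7 = 5

5


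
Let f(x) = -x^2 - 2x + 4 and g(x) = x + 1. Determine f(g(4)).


g(4) = 5
f(5) = (-1)*(5)^2 - 2*(5) + 4 = -31

-31


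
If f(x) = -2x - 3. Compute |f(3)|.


f(3) = -9
|-9| = 9

9


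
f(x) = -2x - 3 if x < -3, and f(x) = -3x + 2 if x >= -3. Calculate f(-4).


-4 satisfies x < -3
f(-4) = 5

5


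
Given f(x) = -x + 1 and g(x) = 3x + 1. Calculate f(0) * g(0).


f(0) = 1
g(0) = 1
Product = 1

1


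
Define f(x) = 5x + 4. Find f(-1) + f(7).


f(-1) = -1
f(7) = 39
Sum = 38

38


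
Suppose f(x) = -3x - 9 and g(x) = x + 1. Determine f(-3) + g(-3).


f(-3) = 0
g(-3) = -2
Sum = -2

-2


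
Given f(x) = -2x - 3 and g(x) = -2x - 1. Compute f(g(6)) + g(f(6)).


f(g(6)) = 23
g(f(6)) = 29
Sum = 52

52


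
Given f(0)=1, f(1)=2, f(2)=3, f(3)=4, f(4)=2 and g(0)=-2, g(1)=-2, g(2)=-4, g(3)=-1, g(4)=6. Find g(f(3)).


f(3) = 4
g(4) = 6

6


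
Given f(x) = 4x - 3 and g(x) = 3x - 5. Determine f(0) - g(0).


f(0) = -3
g(0) = -5
Difference = 2

2


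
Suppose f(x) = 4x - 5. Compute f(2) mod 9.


f(2) = 3
3 mod 9 = 3

3


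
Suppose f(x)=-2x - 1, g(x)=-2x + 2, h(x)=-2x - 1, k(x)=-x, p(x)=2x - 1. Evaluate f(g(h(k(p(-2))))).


p(-2) = -5
k(-5) = 5
h(5) = -11
g(-11) = 24
f(24) = -49

-49


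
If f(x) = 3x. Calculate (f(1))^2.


f(1) = 3
(3)^2 = 9

9


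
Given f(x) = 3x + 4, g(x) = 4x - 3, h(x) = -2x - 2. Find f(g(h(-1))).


h(-1) = 0
g(0) = -3
f(-3) = -5

-5


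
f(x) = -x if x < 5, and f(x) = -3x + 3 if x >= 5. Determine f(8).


8 satisfies x >= 5
f(8) = -21

-21


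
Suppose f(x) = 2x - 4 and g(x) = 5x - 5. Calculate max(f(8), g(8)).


f(8) = 12
g(8) = 35
max = 35

35


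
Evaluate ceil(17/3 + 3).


17/3 = 5.6667
5.6667 + 3 = 8.6667
ceil(8.6667) = 9

9


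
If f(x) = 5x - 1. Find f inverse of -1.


Solve 5x - 1 = -1
x = (-1 + 1) / 5 = 0

0


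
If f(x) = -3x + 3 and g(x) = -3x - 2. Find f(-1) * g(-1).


f(-1) = 6
g(-1) = 1
Product = 6

6


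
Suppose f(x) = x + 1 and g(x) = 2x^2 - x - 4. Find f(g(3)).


g(3) = 11
f(11) = 12

12


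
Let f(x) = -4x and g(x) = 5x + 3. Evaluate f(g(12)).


g(12) = 63
f(63) = -252

-252


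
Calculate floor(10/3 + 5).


10/3 = 3.3333
3.3333 + 5 = 8.3333
floor(8.3333) = 8

8


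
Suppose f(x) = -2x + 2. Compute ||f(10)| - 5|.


13


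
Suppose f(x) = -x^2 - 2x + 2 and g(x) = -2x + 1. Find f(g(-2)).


g(-2) = 5
f(5) = (-1)*(5)^2 - 2*(5) + 2 = -33

-33


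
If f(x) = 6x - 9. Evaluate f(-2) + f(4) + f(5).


f(-2) = -21
f(4) = 15
f(5) = 21
Sum = 15

15


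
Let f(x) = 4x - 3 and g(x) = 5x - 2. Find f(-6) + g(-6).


-59


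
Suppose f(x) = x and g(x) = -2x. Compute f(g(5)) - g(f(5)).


f(g(5)) = -10
g(f(5)) = -10
Difference = 0

0


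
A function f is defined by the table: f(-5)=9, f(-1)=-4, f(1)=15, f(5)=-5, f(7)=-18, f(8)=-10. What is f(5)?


Reading from the table at x = 5

-5


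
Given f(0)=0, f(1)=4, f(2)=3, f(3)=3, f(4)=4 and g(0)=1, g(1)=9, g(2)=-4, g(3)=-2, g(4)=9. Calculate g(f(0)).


f(0) = 0
g(0) = 1

1


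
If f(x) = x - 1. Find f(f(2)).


f(2) = 1
f(1) = 0

0


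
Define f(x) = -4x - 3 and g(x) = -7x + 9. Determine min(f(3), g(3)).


f(3) = -15
g(3) = -12
min = -15

-15


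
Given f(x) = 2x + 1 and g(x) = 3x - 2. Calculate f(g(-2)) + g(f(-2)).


f(g(-2)) = -15
g(f(-2)) = -11
Sum = -26

-26


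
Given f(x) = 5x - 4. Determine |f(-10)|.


f(-10) = -54
|-54| = 54

54


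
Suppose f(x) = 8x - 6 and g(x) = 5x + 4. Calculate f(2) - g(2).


f(2) = 10
g(2) = 14
Difference = -4

-4


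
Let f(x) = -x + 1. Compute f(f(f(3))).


f(3) = -2
f(-2) = 3
f(3) = -2

-2


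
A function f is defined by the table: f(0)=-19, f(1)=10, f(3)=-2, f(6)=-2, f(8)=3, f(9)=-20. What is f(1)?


Reading from the table at x = 1

10


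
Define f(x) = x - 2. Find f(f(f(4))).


f(4) = 2
f(2) = 0
f(0) = -2

-2


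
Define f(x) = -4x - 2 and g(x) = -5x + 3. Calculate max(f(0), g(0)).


f(0) = -2
g(0) = 3
max = 3

3


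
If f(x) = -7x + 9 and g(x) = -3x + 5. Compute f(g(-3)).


g(-3) = 14
f(14) = -89

-89


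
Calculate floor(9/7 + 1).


9/7 = 1.2857
1.2857 + 1 = 2.2857
floor(2.2857) = 2

2


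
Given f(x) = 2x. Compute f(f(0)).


f(0) = 0
f(0) = 0

0


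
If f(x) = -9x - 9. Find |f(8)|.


f(8) = -81
|-81| = 81

81


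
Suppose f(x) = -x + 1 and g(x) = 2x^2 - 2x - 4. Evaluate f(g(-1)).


g(-1) = 0
f(0) = 1

1


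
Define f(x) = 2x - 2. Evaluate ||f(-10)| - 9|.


f(-10) = -22
|-22| = 22
|22 - 9| = 13

13


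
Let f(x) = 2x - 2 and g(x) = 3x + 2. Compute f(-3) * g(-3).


56


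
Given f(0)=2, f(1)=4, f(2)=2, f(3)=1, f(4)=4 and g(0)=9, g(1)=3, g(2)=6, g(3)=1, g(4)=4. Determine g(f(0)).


f(0) = 2
g(2) = 6

6


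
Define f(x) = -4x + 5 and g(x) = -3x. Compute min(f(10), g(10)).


f(10) = -35
g(10) = -30
min = -35

-35


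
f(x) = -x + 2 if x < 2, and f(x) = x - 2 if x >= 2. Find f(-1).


3


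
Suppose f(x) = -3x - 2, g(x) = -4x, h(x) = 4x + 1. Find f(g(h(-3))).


h(-3) = -11
g(-11) = 44
f(44) = -134

-134


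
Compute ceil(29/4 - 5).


29/4 = 7.25
7.25 - 5 = 2.25
ceil(2.25) = 3

3


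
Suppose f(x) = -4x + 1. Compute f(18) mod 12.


f(18) = -71
-71 mod 12 = 1

1


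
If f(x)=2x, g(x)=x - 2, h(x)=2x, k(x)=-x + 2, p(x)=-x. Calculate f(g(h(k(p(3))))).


p(3) = -3
k(-3) = 5
h(5) = 10
g(10) = 8
f(8) = 16

16


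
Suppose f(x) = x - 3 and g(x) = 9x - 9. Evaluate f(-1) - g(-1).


f(-1) = -4
g(-1) = -18
Difference = 14

14


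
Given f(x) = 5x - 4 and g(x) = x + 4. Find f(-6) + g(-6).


f(-6) = -34
g(-6) = -2
Sum = -36

-36


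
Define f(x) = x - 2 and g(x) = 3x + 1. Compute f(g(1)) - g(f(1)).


f(g(1)) = 2
g(f(1)) = -2
Difference = 4

4


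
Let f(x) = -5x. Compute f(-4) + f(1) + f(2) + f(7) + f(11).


f(-4) = 20
f(1) = -5
f(2) = -10
f(7) = -35
f(11) = -55
Sum = -85

-85


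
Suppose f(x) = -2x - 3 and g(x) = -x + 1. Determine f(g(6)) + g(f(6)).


f(g(6)) = 7
g(f(6)) = 16
Sum = 23

23


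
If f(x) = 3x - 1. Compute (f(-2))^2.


f(-2) = -7
(-7)^2 = 49

49


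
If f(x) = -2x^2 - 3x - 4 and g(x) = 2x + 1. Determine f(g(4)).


g(4) = 9
f(9) = (-2)*(9)^2 - 3*(9) - 4 = -193

-193


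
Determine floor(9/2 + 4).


9/2 = 4.5
4.5 + 4 = 8.5
floor(8.5) = 8

8


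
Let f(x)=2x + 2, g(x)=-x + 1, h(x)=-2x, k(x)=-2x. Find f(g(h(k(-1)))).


k(-1) = 2
h(2) = -4
g(-4) = 5
f(5) = 12

12


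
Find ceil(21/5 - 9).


21/5 = 4.2
4.2 - 9 = -4.8
ceil(-4.8) = -4

-4


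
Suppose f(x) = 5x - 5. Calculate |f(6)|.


f(6) = 25
|25| = 25

25


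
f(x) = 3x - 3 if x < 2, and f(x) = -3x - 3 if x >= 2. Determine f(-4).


-4 satisfies x < 2
f(-4) = -15

-15


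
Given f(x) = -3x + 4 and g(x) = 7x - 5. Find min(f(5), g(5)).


f(5) = -11
g(5) = 30
min = -11

-11


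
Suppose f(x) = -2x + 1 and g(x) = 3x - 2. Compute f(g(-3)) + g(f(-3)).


f(g(-3)) = 23
g(f(-3)) = 19
Sum = 42

42


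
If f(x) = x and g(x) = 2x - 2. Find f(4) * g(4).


f(4) = 4
g(4) = 6
Product = 24

24


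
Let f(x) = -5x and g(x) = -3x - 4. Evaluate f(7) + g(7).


-60


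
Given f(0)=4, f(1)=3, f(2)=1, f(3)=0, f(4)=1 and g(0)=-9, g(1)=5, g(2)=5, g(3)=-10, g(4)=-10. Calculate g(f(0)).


f(0) = 4
g(4) = -10

-10


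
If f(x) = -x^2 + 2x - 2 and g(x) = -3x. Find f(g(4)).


g(4) = -12
f(-12) = (-1)*(-12)^2 + 2*(-12) - 2 = -170

-170


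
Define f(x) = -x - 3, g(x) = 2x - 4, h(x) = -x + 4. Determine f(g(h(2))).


h(2) = 2
g(2) = 0
f(0) = -3

-3


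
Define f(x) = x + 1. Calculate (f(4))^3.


f(4) = 5
(5)^3 = 125

125


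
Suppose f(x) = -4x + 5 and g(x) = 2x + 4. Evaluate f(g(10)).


-91


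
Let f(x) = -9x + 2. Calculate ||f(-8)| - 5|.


f(-8) = 74
|74| = 74
|74 - 5| = 69

69


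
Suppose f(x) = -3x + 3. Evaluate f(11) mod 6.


f(11) = -30
-30 mod 6 = 0

0


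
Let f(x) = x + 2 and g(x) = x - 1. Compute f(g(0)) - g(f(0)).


f(g(0)) = 1
g(f(0)) = 1
Difference = 0

0


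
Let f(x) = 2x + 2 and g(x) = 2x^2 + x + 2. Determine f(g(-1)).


g(-1) = 3
f(3) = 8

8


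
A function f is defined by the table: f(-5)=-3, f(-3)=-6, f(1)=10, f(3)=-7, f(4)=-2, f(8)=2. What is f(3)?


Reading from the table at x = 3

-7


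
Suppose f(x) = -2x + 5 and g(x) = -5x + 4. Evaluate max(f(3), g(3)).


f(3) = -1
g(3) = -11
max = -1

-1


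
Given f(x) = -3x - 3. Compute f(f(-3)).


f(-3) = 6
f(6) = -21

-21


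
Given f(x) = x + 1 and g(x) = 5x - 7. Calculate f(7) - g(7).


-20


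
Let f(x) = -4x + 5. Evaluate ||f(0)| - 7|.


f(0) = 5
|5| = 5
|5 - 7| = 2

2


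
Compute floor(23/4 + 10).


23/4 = 5.75
5.75 + 10 = 15.75
floor(15.75) = 15

15


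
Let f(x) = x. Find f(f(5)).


f(5) = 5
f(5) = 5

5


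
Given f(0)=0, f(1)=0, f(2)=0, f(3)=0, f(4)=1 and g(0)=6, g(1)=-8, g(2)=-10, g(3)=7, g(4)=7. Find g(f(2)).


f(2) = 0
g(0) = 6

6


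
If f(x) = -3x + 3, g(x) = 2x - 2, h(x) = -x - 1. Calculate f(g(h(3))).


h(3) = -4
g(-4) = -10
f(-10) = 33

33


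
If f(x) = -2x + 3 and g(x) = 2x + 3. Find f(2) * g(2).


f(2) = -1
g(2) = 7
Product = -7

-7


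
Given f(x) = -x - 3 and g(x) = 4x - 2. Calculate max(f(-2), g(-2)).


-1


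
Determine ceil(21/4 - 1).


21/4 = 5.25
5.25 - 1 = 4.25
ceil(4.25) = 5

5


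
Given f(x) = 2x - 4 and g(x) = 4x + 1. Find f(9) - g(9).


f(9) = 14
g(9) = 37
Difference = -23

-23


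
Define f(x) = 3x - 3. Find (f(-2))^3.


f(-2) = -9
(-9)^3 = -729

-729


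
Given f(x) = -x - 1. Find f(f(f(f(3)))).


f(3) = -4
f(-4) = 3
f(3) = -4
f(-4) = 3

3


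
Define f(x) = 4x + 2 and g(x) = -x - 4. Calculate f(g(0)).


g(0) = -4
f(-4) = -14

-14


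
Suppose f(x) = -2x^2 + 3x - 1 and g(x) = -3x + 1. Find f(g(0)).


g(0) = 1
f(1) = (-2)*(1)^2 + 3*(1) - 1 = 0

0


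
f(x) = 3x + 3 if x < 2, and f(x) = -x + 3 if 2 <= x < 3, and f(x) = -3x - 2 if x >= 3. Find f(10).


-32


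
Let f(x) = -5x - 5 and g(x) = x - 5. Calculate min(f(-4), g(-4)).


f(-4) = 15
g(-4) = -9
min = -9

-9


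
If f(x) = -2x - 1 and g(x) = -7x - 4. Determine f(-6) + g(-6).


f(-6) = 11
g(-6) = 38
Sum = 49

49


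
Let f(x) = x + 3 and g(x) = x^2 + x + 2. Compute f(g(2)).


g(2) = 8
f(8) = 11

11


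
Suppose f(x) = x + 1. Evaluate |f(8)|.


f(8) = 9
|9| = 9

9


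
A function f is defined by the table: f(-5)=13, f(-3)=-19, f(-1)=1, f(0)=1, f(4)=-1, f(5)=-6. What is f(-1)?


1


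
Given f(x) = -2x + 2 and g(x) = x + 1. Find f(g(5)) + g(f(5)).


f(g(5)) = -10
g(f(5)) = -7
Sum = -17

-17


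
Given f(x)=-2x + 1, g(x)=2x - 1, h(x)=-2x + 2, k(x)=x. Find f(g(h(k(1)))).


k(1) = 1
h(1) = 0
g(0) = -1
f(-1) = 3

3


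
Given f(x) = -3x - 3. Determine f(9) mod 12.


f(9) = -30
-30 mod 12 = 6

6


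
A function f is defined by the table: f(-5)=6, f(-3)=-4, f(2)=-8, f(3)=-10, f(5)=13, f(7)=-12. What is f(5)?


Reading from the table at x = 5

13


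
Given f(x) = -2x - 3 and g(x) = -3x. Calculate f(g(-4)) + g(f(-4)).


-42


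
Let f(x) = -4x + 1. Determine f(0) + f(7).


f(0) = 1
f(7) = -27
Sum = -26

-26


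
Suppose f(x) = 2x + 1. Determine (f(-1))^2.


f(-1) = -1
(-1)^2 = 1

1


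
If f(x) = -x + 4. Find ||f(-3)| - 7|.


f(-3) = 7
|7| = 7
|7 - 7| = 0

0


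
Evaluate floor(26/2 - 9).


26/2 = 13
13 - 9 = 4
floor(4) = 4

4


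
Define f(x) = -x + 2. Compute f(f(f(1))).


f(1) = 1
f(1) = 1
f(1) = 1

1


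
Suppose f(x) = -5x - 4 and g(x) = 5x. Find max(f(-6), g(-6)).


26


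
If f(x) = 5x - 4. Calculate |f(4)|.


f(4) = 16
|16| = 16

16


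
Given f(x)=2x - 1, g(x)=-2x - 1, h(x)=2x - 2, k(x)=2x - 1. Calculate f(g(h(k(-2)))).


k(-2) = -5
h(-5) = -12
g(-12) = 23
f(23) = 45

45


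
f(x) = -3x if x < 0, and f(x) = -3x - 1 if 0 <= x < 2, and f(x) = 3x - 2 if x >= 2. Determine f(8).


8 satisfies x >= 2
f(8) = 22

22


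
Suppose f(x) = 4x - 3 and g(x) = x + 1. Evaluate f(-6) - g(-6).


f(-6) = -27
g(-6) = -5
Difference = -22

-22


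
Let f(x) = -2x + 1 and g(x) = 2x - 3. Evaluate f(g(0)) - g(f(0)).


f(g(0)) = 7
g(f(0)) = -1
Difference = 8

8


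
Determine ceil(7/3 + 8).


7/3 = 2.3333
2.3333 + 8 = 10.3333
ceil(10.3333) = 11

11


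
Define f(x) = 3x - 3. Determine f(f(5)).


f(5) = 12
f(12) = 33

33


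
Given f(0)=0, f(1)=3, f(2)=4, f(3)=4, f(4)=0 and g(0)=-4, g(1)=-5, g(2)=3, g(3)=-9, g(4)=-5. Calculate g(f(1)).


f(1) = 3
g(3) = -9

-9


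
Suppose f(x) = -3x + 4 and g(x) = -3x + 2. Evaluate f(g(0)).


g(0) = 2
f(2) = -2

-2


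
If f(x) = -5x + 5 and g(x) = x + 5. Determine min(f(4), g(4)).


-15


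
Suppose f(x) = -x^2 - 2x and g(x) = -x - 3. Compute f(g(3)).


g(3) = -6
f(-6) = (-1)*(-6)^2 - 2*(-6) = -24

-24


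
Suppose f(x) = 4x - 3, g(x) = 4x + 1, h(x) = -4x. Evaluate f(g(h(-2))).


129


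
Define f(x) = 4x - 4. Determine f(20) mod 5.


f(20) = 76
76 mod 5 = 1

1


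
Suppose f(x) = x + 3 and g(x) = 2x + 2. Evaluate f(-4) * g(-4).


f(-4) = -1
g(-4) = -6
Product = 6

6


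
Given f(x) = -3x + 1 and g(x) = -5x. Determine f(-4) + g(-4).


f(-4) = 13
g(-4) = 20
Sum = 33

33


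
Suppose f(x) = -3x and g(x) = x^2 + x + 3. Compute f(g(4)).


g(4) = 23
f(23) = -69

-69


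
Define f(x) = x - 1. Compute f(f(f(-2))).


f(-2) = -3
f(-3) = -4
f(-4) = -5

-5


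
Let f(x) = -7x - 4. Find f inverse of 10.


Solve -7x - 4 = 10
x = (10 + 4) / (-7) = -2

-2


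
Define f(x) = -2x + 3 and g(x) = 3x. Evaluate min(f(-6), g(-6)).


f(-6) = 15
g(-6) = -18
min = -18

-18


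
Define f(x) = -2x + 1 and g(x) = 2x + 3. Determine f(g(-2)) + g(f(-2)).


f(g(-2)) = 3
g(f(-2)) = 13
Sum = 16

16


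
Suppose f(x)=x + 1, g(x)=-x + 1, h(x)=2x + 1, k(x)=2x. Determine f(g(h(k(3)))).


k(3) = 6
h(6) = 13
g(13) = -12
f(-12) = -11

-11


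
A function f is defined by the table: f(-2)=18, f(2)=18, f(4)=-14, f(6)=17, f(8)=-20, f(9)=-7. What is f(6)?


Reading from the table at x = 6

17


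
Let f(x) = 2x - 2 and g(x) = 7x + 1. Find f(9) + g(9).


f(9) = 16
g(9) = 64
Sum = 80

80


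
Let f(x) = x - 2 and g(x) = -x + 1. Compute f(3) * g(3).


-2


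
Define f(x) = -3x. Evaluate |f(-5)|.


15


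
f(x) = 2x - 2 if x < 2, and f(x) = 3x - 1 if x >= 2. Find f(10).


10 satisfies x >= 2
f(10) = 29

29


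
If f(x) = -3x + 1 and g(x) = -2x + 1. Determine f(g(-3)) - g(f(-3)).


f(g(-3)) = -20
g(f(-3)) = -19
Difference = -1

-1


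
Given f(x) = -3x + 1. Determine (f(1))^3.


f(1) = -2
(-2)^3 = -8

-8
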